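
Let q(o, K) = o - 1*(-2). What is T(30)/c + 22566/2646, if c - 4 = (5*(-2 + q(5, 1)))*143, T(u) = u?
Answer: 4491283/526113 ≈ 8.5367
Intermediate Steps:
q(o, K) = 2 + o (q(o, K) = o + 2 = 2 + o)
c = 3579 (c = 4 + (5*(-2 + (2 + 5)))*143 = 4 + (5*(-2 + 7))*143 = 4 + (5*5)*143 = 4 + 25*143 = 4 + 3575 = 3579)
T(30)/c + 22566/2646 = 30/3579 + 22566/2646 = 30*(1/3579) + 22566*(1/2646) = 10/1193 + 3761/441 = 4491283/526113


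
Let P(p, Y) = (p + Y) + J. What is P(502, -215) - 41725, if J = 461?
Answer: -40977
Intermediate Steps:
P(p, Y) = 461 + Y + p (P(p, Y) = (p + Y) + 461 = (Y + p) + 461 = 461 + Y + p)
P(502, -215) - 41725 = (461 - 215 + 502) - 41725 = 748 - 41725 = -40977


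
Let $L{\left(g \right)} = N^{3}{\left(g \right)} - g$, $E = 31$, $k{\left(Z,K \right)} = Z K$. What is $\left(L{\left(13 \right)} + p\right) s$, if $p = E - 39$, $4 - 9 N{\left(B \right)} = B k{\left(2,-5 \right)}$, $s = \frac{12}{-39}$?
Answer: $- \frac{9563180}{9477} \approx -1009.1$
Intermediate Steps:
$k{\left(Z,K \right)} = K Z$
$s = - \frac{4}{13}$ ($s = 12 \left(- \frac{1}{39}\right) = - \frac{4}{13} \approx -0.30769$)
$N{\left(B \right)} = \frac{4}{9} + \frac{10 B}{9}$ ($N{\left(B \right)} = \frac{4}{9} - \frac{B \left(\left(-5\right) 2\right)}{9} = \frac{4}{9} - \frac{B \left(-10\right)}{9} = \frac{4}{9} - \frac{\left(-10\right) B}{9} = \frac{4}{9} + \frac{10 B}{9}$)
$L{\left(g \right)} = \left(\frac{4}{9} + \frac{10 g}{9}\right)^{3} - g$
$p = -8$ ($p = 31 - 39 = -8$)
$\left(L{\left(13 \right)} + p\right) s = \left(\left(\left(-1\right) 13 + \frac{8 \left(2 + 5 \cdot 13\right)^{3}}{729}\right) - 8\right) \left(- \frac{4}{13}\right) = \left(\left(-13 + \frac{8 \left(2 + 65\right)^{3}}{729}\right) - 8\right) \left(- \frac{4}{13}\right) = \left(\left(-13 + \frac{8 \cdot 67^{3}}{729}\right) - 8\right) \left(- \frac{4}{13}\right) = \left(\left(-13 + \frac{8}{729} \cdot 300763\right) - 8\right) \left(- \frac{4}{13}\right) = \left(\left(-13 + \frac{2406104}{729}\right) - 8\right) \left(- \frac{4}{13}\right) = \left(\frac{2396627}{729} - 8\right) \left(- \frac{4}{13}\right) = \frac{2390795}{729} \left(- \frac{4}{13}\right) = - \frac{9563180}{9477}$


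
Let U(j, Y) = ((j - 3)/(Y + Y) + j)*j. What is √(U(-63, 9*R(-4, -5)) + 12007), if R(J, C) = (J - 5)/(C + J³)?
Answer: √17747 ≈ 133.22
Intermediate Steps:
R(J, C) = (-5 + J)/(C + J³)
U(j, Y) = j*(j + (-3 + j)/(2*Y)) (U(j, Y) = ((-3 + j)/((2*Y)) + j)*j = ((-3 + j)*(1/(2*Y)) + j)*j = ((-3 + j)/(2*Y) + j)*j = (j + (-3 + j)/(2*Y))*j = j*(j + (-3 + j)/(2*Y)))
√(U(-63, 9*R(-4, -5)) + 12007) = √((½)*(-63)*(-3 - 63 + 2*(9*((-5 - 4)/(-5 + (-4)³)))*(-63))/(9*((-5 - 4)/(-5 + (-4)³))) + 12007) = √((½)*(-63)*(-3 - 63 + 2*(9*(-9/(-5 - 64)))*(-63))/(9*(-9/(-5 - 64))) + 12007) = √((½)*(-63)*(-3 - 63 + 2*(9*(-9/(-69)))*(-63))/(9*(-9/(-69))) + 12007) = √((½)*(-63)*(-3 - 63 + 2*(9*(-1/69*(-9)))*(-63))/(9*(-1/69*(-9))) + 12007) = √((½)*(-63)*(-3 - 63 + 2*(9*(3/23))*(-63))/(9*(3/23)) + 12007) = √((½)*(-63)*(-3 - 63 + 2*(27/23)*(-63))/(27/23) + 12007) = √((½)*(-63)*(23/27)*(-3 - 63 - 3402/23) + 12007) = √((½)*(-63)*(23/27)*(-4920/23) + 12007) = √(5740 + 12007) = √17747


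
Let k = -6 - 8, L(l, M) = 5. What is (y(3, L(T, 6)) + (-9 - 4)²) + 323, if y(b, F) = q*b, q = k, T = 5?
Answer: 450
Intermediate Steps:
k = -14
q = -14
y(b, F) = -14*b
(y(3, L(T, 6)) + (-9 - 4)²) + 323 = (-14*3 + (-9 - 4)²) + 323 = (-42 + (-13)²) + 323 = (-42 + 169) + 323 = 127 + 323 = 450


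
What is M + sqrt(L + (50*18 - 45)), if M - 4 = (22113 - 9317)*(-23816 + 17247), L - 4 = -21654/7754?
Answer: -84056920 + 2*sqrt(3217440883)/3877 ≈ -8.4057e+7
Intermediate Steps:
L = 4681/3877 (L = 4 - 21654/7754 = 4 - 21654*1/7754 = 4 - 10827/3877 = 4681/3877 ≈ 1.2074)
M = -84056920 (M = 4 + (22113 - 9317)*(-23816 + 17247) = 4 + 12796*(-6569) = 4 - 84056924 = -84056920)
M + sqrt(L + (50*18 - 45)) = -84056920 + sqrt(4681/3877 + (50*18 - 45)) = -84056920 + sqrt(4681/3877 + (900 - 45)) = -84056920 + sqrt(4681/3877 + 855) = -84056920 + sqrt(3319516/3877) = -84056920 + 2*sqrt(3217440883)/3877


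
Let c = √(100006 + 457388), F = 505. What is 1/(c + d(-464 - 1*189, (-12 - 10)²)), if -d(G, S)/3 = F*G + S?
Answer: 329281/325277745085 - √557394/975833235255 ≈ 1.0115e-6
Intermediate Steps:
c = √557394 ≈ 746.59
d(G, S) = -1515*G - 3*S (d(G, S) = -3*(505*G + S) = -3*(S + 505*G) = -1515*G - 3*S)
1/(c + d(-464 - 1*189, (-12 - 10)²)) = 1/(√557394 + (-1515*(-464 - 1*189) - 3*(-12 - 10)²)) = 1/(√557394 + (-1515*(-464 - 189) - 3*(-22)²)) = 1/(√557394 + (-1515*(-653) - 3*484)) = 1/(√557394 + (989295 - 1452)) = 1/(√557394 + 987843) = 1/(987843 + √557394)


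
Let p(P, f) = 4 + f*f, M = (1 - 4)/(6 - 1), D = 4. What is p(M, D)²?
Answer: 400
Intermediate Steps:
M = -⅗ (M = -3/5 = -3*⅕ = -⅗ ≈ -0.60000)
p(P, f) = 4 + f²
p(M, D)² = (4 + 4²)² = (4 + 16)² = 20² = 400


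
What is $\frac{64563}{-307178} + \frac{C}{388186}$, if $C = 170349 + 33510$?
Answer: $\frac{9389636796}{29810549777} \approx 0.31498$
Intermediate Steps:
$C = 203859$
$\frac{64563}{-307178} + \frac{C}{388186} = \frac{64563}{-307178} + \frac{203859}{388186} = 64563 \left(- \frac{1}{307178}\right) + 203859 \cdot \frac{1}{388186} = - \frac{64563}{307178} + \frac{203859}{388186} = \frac{9389636796}{29810549777}$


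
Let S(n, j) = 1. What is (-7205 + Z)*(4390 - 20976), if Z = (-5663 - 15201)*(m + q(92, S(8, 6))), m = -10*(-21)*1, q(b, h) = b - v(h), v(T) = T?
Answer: 104280643634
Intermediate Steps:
q(b, h) = b - h
m = 210 (m = 210*1 = 210)
Z = -6280064 (Z = (-5663 - 15201)*(210 + (92 - 1*1)) = -20864*(210 + (92 - 1)) = -20864*(210 + 91) = -20864*301 = -6280064)
(-7205 + Z)*(4390 - 20976) = (-7205 - 6280064)*(4390 - 20976) = -6287269*(-16586) = 104280643634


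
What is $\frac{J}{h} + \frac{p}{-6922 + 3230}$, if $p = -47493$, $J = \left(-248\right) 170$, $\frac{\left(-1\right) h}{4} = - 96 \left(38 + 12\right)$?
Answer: $\frac{2363159}{221520} \approx 10.668$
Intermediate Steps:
$h = 19200$ ($h = - 4 \left(- 96 \left(38 + 12\right)\right) = - 4 \left(\left(-96\right) 50\right) = \left(-4\right) \left(-4800\right) = 19200$)
$J = -42160$
$\frac{J}{h} + \frac{p}{-6922 + 3230} = - \frac{42160}{19200} - \frac{47493}{-6922 + 3230} = \left(-42160\right) \frac{1}{19200} - \frac{47493}{-3692} = - \frac{527}{240} - - \frac{47493}{3692} = - \frac{527}{240} + \frac{47493}{3692} = \frac{2363159}{221520}$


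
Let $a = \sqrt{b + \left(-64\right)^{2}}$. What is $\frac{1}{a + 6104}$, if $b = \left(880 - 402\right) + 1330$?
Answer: $\frac{763}{4656614} - \frac{3 \sqrt{41}}{9313228} \approx 0.00016179$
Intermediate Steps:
$b = 1808$ ($b = 478 + 1330 = 1808$)
$a = 12 \sqrt{41}$ ($a = \sqrt{1808 + \left(-64\right)^{2}} = \sqrt{1808 + 4096} = \sqrt{5904} = 12 \sqrt{41} \approx 76.838$)
$\frac{1}{a + 6104} = \frac{1}{12 \sqrt{41} + 6104} = \frac{1}{6104 + 12 \sqrt{41}}$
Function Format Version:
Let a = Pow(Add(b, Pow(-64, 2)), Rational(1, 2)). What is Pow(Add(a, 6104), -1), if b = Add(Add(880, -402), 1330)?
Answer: Add(Rational(763, 4656614), Mul(Rational(-3, 9313228), Pow(41, Rational(1, 2)))) ≈ 0.00016179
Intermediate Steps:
b = 1808 (b = Add(478, 1330) = 1808)
a = Mul(12, Pow(41, Rational(1, 2))) (a = Pow(Add(1808, Pow(-64, 2)), Rational(1, 2)) = Pow(Add(1808, 4096), Rational(1, 2)) = Pow(5904, Rational(1, 2)) = Mul(12, Pow(41, Rational(1, 2))) ≈ 76.838)
Pow(Add(a, 6104), -1) = Pow(Add(Mul(12, Pow(41, Rational(1, 2))), 6104), -1) = Pow(Add(6104, Mul(12, Pow(41, Rational(1, 2)))), -1)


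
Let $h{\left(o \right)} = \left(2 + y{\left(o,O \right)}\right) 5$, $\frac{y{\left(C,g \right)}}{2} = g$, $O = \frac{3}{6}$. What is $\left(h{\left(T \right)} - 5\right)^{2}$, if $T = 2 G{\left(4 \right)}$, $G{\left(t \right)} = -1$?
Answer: $100$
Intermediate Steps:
$T = -2$ ($T = 2 \left(-1\right) = -2$)
$O = \frac{1}{2}$ ($O = 3 \cdot \frac{1}{6} = \frac{1}{2} \approx 0.5$)
$y{\left(C,g \right)} = 2 g$
$h{\left(o \right)} = 15$ ($h{\left(o \right)} = \left(2 + 2 \cdot \frac{1}{2}\right) 5 = \left(2 + 1\right) 5 = 3 \cdot 5 = 15$)
$\left(h{\left(T \right)} - 5\right)^{2} = \left(15 - 5\right)^{2} = 10^{2} = 100$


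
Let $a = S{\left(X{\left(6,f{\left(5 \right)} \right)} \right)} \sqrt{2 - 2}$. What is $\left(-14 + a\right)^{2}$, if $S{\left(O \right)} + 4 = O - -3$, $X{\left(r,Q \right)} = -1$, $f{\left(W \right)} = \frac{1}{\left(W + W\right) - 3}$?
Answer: $196$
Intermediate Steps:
$f{\left(W \right)} = \frac{1}{-3 + 2 W}$ ($f{\left(W \right)} = \frac{1}{2 W - 3} = \frac{1}{-3 + 2 W}$)
$S{\left(O \right)} = -1 + O$ ($S{\left(O \right)} = -4 + \left(O - -3\right) = -4 + \left(O + 3\right) = -4 + \left(3 + O\right) = -1 + O$)
$a = 0$ ($a = \left(-1 - 1\right) \sqrt{2 - 2} = - 2 \sqrt{0} = \left(-2\right) 0 = 0$)
$\left(-14 + a\right)^{2} = \left(-14 + 0\right)^{2} = \left(-14\right)^{2} = 196$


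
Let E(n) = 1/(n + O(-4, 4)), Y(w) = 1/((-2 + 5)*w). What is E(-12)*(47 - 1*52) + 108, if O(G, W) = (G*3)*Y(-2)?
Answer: 217/2 ≈ 108.50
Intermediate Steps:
Y(w) = 1/(3*w)
O(G, W) = -G/2 (O(G, W) = (G*3)*((⅓)/(-2)) = (3*G)*((⅓)*(-½)) = (3*G)*(-⅙) = -G/2)
E(n) = 1/(2 + n) (E(n) = 1/(n - ½*(-4)) = 1/(n + 2) = 1/(2 + n))
E(-12)*(47 - 1*52) + 108 = (47 - 1*52)/(2 - 12) + 108 = (47 - 52)/(-10) + 108 = -⅒*(-5) + 108 = ½ + 108 = 217/2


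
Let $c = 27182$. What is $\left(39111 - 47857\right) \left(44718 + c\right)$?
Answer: $-628837400$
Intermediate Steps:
$\left(39111 - 47857\right) \left(44718 + c\right) = \left(39111 - 47857\right) \left(44718 + 27182\right) = \left(-8746\right) 71900 = -628837400$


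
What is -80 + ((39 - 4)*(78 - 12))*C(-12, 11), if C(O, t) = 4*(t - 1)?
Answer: 92320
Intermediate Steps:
C(O, t) = -4 + 4*t (C(O, t) = 4*(-1 + t) = -4 + 4*t)
-80 + ((39 - 4)*(78 - 12))*C(-12, 11) = -80 + ((39 - 4)*(78 - 12))*(-4 + 4*11) = -80 + (35*66)*(-4 + 44) = -80 + 2310*40 = -80 + 92400 = 92320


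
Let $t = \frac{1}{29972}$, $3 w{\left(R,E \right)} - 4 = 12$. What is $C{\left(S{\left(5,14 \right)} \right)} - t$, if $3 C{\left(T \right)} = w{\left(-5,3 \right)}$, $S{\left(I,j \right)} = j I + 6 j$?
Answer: $\frac{479543}{269748} \approx 1.7777$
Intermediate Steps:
$w{\left(R,E \right)} = \frac{16}{3}$ ($w{\left(R,E \right)} = \frac{4}{3} + \frac{1}{3} \cdot 12 = \frac{4}{3} + 4 = \frac{16}{3}$)
$S{\left(I,j \right)} = 6 j + I j$ ($S{\left(I,j \right)} = I j + 6 j = 6 j + I j$)
$C{\left(T \right)} = \frac{16}{9}$ ($C{\left(T \right)} = \frac{1}{3} \cdot \frac{16}{3} = \frac{16}{9}$)
$t = \frac{1}{29972} \approx 3.3364 \cdot 10^{-5}$
$C{\left(S{\left(5,14 \right)} \right)} - t = \frac{16}{9} - \frac{1}{29972} = \frac{479543}{269748}$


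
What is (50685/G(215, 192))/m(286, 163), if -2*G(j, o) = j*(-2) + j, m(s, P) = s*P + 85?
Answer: 20274/2008229 ≈ 0.010095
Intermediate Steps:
m(s, P) = 85 + P*s (m(s, P) = P*s + 85 = 85 + P*s)
G(j, o) = j/2 (G(j, o) = -(j*(-2) + j)/2 = -(-2*j + j)/2 = -(-1)*j/2 = j/2)
(50685/G(215, 192))/m(286, 163) = (50685/(((1/2)*215)))/(85 + 163*286) = (50685/(215/2))/(85 + 46618) = (50685*(2/215))/46703 = (20274/43)*(1/46703) = 20274/2008229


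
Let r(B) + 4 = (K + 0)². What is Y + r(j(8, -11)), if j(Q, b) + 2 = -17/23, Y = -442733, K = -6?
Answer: -442701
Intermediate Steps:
j(Q, b) = -63/23 (j(Q, b) = -2 - 17/23 = -63/23)
r(B) = 32 (r(B) = -4 + (-6 + 0)² = -4 + (-6)² = -4 + 36 = 32)
Y + r(j(8, -11)) = -442733 + 32 = -442701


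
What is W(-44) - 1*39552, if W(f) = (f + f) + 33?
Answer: -39607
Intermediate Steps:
W(f) = 33 + 2*f (W(f) = 2*f + 33 = 33 + 2*f)
W(-44) - 1*39552 = (33 + 2*(-44)) - 1*39552 = (33 - 88) - 39552 = -55 - 39552 = -39607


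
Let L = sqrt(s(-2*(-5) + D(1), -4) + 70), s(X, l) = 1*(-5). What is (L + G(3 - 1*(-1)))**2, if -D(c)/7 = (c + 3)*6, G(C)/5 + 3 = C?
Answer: (5 + sqrt(65))**2 ≈ 170.62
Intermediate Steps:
G(C) = -15 + 5*C
D(c) = -126 - 42*c (D(c) = -7*(c + 3)*6 = -7*(3 + c)*6 = -7*(18 + 6*c) = -126 - 42*c)
s(X, l) = -5
L = sqrt(65) (L = sqrt(-5 + 70) = sqrt(65) ≈ 8.0623)
(L + G(3 - 1*(-1)))**2 = (sqrt(65) + (-15 + 5*(3 - 1*(-1))))**2 = (sqrt(65) + (-15 + 5*(3 + 1)))**2 = (sqrt(65) + (-15 + 5*4))**2 = (sqrt(65) + (-15 + 20))**2 = (sqrt(65) + 5)**2 = (5 + sqrt(65))**2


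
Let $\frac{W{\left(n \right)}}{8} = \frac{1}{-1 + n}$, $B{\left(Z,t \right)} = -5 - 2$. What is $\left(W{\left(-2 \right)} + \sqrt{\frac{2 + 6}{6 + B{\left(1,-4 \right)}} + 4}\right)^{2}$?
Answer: $\frac{28}{9} - \frac{32 i}{3} \approx 3.1111 - 10.667 i$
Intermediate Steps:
$B{\left(Z,t \right)} = -7$
$W{\left(n \right)} = \frac{8}{-1 + n}$
$\left(W{\left(-2 \right)} + \sqrt{\frac{2 + 6}{6 + B{\left(1,-4 \right)}} + 4}\right)^{2} = \left(\frac{8}{-1 - 2} + \sqrt{\frac{2 + 6}{6 - 7} + 4}\right)^{2} = \left(\frac{8}{-3} + \sqrt{\frac{8}{-1} + 4}\right)^{2} = \left(8 \left(- \frac{1}{3}\right) + \sqrt{8 \left(-1\right) + 4}\right)^{2} = \left(- \frac{8}{3} + \sqrt{-8 + 4}\right)^{2} = \left(- \frac{8}{3} + \sqrt{-4}\right)^{2} = \left(- \frac{8}{3} + 2 i\right)^{2}$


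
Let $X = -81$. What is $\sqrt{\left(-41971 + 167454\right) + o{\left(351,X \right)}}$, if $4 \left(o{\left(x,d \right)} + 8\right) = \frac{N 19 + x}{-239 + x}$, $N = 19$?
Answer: $\frac{\sqrt{98373646}}{28} \approx 354.23$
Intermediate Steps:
$o{\left(x,d \right)} = -8 + \frac{361 + x}{4 \left(-239 + x\right)}$ ($o{\left(x,d \right)} = -8 + \frac{\left(19 \cdot 19 + x\right) \frac{1}{-239 + x}}{4} = -8 + \frac{\left(361 + x\right) \frac{1}{-239 + x}}{4} = -8 + \frac{\frac{1}{-239 + x} \left(361 + x\right)}{4} = -8 + \frac{361 + x}{4 \left(-239 + x\right)}$)
$\sqrt{\left(-41971 + 167454\right) + o{\left(351,X \right)}} = \sqrt{\left(-41971 + 167454\right) + \frac{8009 - 10881}{4 \left(-239 + 351\right)}} = \sqrt{125483 + \frac{8009 - 10881}{4 \cdot 112}} = \sqrt{125483 + \frac{1}{4} \cdot \frac{1}{112} \left(-2872\right)} = \sqrt{125483 - \frac{359}{56}} = \sqrt{\frac{7026689}{56}} = \frac{\sqrt{98373646}}{28}$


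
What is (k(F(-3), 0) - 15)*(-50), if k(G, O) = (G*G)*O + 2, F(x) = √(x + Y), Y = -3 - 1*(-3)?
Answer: 650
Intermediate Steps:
Y = 0 (Y = -3 + 3 = 0)
F(x) = √x (F(x) = √(x + 0) = √x)
k(G, O) = 2 + O*G² (k(G, O) = G²*O + 2 = O*G² + 2 = 2 + O*G²)
(k(F(-3), 0) - 15)*(-50) = ((2 + 0*(√(-3))²) - 15)*(-50) = ((2 + 0*(I*√3)²) - 15)*(-50) = ((2 + 0*(-3)) - 15)*(-50) = ((2 + 0) - 15)*(-50) = (2 - 15)*(-50) = -13*(-50) = 650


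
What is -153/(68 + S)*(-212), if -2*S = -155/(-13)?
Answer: 843336/1613 ≈ 522.84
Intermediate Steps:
S = -155/26 (S = -(-155)/(2*(-13)) = -(-155)*(-1)/(2*13) = -½*155/13 = -155/26 ≈ -5.9615)
-153/(68 + S)*(-212) = -153/(68 - 155/26)*(-212) = -153/1613/26*(-212) = -153*26/1613*(-212) = -3978/1613*(-212) = 843336/1613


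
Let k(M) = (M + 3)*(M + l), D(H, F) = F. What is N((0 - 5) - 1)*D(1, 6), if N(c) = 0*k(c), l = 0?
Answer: 0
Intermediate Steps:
k(M) = M*(3 + M) (k(M) = (M + 3)*(M + 0) = (3 + M)*M = M*(3 + M))
N(c) = 0 (N(c) = 0*(c*(3 + c)) = 0)
N((0 - 5) - 1)*D(1, 6) = 0*6 = 0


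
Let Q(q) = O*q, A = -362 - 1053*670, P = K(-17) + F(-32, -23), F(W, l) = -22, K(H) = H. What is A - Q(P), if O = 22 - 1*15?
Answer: -705599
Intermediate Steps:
P = -39 (P = -17 - 22 = -39)
O = 7 (O = 22 - 15 = 7)
A = -705872 (A = -362 - 705510 = -705872)
Q(q) = 7*q
A - Q(P) = -705872 - 7*(-39) = -705872 - 1*(-273) = -705872 + 273 = -705599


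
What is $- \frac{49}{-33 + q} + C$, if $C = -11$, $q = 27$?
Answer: $- \frac{17}{6} \approx -2.8333$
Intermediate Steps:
$- \frac{49}{-33 + q} + C = - \frac{49}{-33 + 27} - 11 = - \frac{49}{-6} - 11 = \left(-49\right) \left(- \frac{1}{6}\right) - 11 = \frac{49}{6} - 11 = - \frac{17}{6}$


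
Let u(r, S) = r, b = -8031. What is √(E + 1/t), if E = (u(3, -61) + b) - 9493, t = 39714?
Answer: I*√27634152628002/39714 ≈ 132.37*I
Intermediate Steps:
E = -17521 (E = (3 - 8031) - 9493 = -8028 - 9493 = -17521)
√(E + 1/t) = √(-17521 + 1/39714) = √(-695828993/39714) = I*√27634152628002/39714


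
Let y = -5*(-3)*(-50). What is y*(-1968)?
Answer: 1476000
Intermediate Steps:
y = -750 (y = 15*(-50) = -750)
y*(-1968) = -750*(-1968) = 1476000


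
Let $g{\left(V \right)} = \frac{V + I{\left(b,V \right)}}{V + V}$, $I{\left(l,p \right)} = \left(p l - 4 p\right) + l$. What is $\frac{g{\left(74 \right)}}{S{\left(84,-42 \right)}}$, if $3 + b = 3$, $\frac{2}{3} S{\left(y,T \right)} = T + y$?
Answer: $- \frac{1}{42} \approx -0.02381$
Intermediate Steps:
$S{\left(y,T \right)} = \frac{3 T}{2} + \frac{3 y}{2}$ ($S{\left(y,T \right)} = \frac{3 \left(T + y\right)}{2} = \frac{3 T}{2} + \frac{3 y}{2}$)
$b = 0$ ($b = -3 + 3 = 0$)
$I{\left(l,p \right)} = l - 4 p + l p$ ($I{\left(l,p \right)} = \left(l p - 4 p\right) + l = \left(- 4 p + l p\right) + l = l - 4 p + l p$)
$g{\left(V \right)} = - \frac{3}{2}$ ($g{\left(V \right)} = \frac{V + \left(0 - 4 V + 0 V\right)}{V + V} = \frac{V + \left(0 - 4 V + 0\right)}{2 V} = \left(V - 4 V\right) \frac{1}{2 V} = - 3 V \frac{1}{2 V} = - \frac{3}{2}$)
$\frac{g{\left(74 \right)}}{S{\left(84,-42 \right)}} = - \frac{3}{2 \left(\frac{3}{2} \left(-42\right) + \frac{3}{2} \cdot 84\right)} = - \frac{3}{2 \left(-63 + 126\right)} = - \frac{3}{2 \cdot 63} = \left(- \frac{3}{2}\right) \frac{1}{63} = - \frac{1}{42}$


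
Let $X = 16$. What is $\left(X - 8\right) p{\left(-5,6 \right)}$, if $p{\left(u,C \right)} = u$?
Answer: $-40$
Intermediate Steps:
$\left(X - 8\right) p{\left(-5,6 \right)} = \left(16 - 8\right) \left(-5\right) = 8 \left(-5\right) = -40$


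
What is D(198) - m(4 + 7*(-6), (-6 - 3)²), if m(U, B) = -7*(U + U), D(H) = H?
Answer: -334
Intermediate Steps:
m(U, B) = -14*U
D(198) - m(4 + 7*(-6), (-6 - 3)²) = 198 - (-14)*(4 + 7*(-6)) = 198 - (-14)*(4 - 42) = 198 - (-14)*(-38) = 198 - 1*532 = 198 - 532 = -334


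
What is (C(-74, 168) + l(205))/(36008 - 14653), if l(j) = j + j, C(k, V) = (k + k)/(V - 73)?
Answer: 38802/2028725 ≈ 0.019126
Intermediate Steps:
C(k, V) = 2*k/(-73 + V) (C(k, V) = (2*k)/(-73 + V) = 2*k/(-73 + V))
l(j) = 2*j
(C(-74, 168) + l(205))/(36008 - 14653) = (2*(-74)/(-73 + 168) + 2*205)/(36008 - 14653) = (2*(-74)/95 + 410)/21355 = (2*(-74)*(1/95) + 410)*(1/21355) = (-148/95 + 410)*(1/21355) = (38802/95)*(1/21355) = 38802/2028725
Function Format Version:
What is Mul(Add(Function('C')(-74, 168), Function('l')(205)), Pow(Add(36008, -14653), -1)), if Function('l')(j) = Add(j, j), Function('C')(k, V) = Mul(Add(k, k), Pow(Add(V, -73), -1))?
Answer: Rational(38802, 2028725) ≈ 0.019126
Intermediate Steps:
Function('C')(k, V) = Mul(2, k, Pow(Add(-73, V), -1)) (Function('C')(k, V) = Mul(Mul(2, k), Pow(Add(-73, V), -1)) = Mul(2, k, Pow(Add(-73, V), -1)))
Function('l')(j) = Mul(2, j)
Mul(Add(Function('C')(-74, 168), Function('l')(205)), Pow(Add(36008, -14653), -1)) = Mul(Add(Mul(2, -74, Pow(Add(-73, 168), -1)), Mul(2, 205)), Pow(Add(36008, -14653), -1)) = Mul(Add(Mul(2, -74, Pow(95, -1)), 410), Pow(21355, -1)) = Mul(Add(Mul(2, -74, Rational(1, 95)), 410), Rational(1, 21355)) = Mul(Add(Rational(-148, 95), 410), Rational(1, 21355)) = Mul(Rational(38802, 95), Rational(1, 21355)) = Rational(38802, 2028725)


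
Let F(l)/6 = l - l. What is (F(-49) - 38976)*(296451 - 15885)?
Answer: -10935340416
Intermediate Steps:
F(l) = 0 (F(l) = 6*(l - l) = 6*0 = 0)
(F(-49) - 38976)*(296451 - 15885) = (0 - 38976)*(296451 - 15885) = -38976*280566 = -10935340416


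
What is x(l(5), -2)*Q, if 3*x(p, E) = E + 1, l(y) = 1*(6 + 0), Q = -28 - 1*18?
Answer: 46/3 ≈ 15.333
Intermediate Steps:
Q = -46 (Q = -28 - 18 = -46)
l(y) = 6 (l(y) = 1*6 = 6)
x(p, E) = ⅓ + E/3 (x(p, E) = (E + 1)/3 = (1 + E)/3 = ⅓ + E/3)
x(l(5), -2)*Q = (⅓ + (⅓)*(-2))*(-46) = (⅓ - ⅔)*(-46) = -⅓*(-46) = 46/3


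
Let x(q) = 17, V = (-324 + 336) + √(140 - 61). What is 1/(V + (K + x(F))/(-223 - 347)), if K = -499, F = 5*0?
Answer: 1043385/6986146 - 81225*√79/6986146 ≈ 0.046011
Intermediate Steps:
V = 12 + √79 ≈ 20.888
F = 0
1/(V + (K + x(F))/(-223 - 347)) = 1/((12 + √79) + (-499 + 17)/(-223 - 347)) = 1/((12 + √79) - 482/(-570)) = 1/((12 + √79) - 482*(-1/570)) = 1/((12 + √79) + 241/285) = 1/(3661/285 + √79)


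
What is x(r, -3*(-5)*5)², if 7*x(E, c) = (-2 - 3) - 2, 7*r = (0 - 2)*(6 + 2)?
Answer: 1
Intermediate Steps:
r = -16/7 (r = ((0 - 2)*(6 + 2))/7 = (-2*8)/7 = (⅐)*(-16) = -16/7 ≈ -2.2857)
x(E, c) = -1 (x(E, c) = ((-2 - 3) - 2)/7 = (-5 - 2)/7 = (⅐)*(-7) = -1)
x(r, -3*(-5)*5)² = (-1)² = 1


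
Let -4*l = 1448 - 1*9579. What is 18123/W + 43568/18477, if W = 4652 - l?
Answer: 1795896620/193583529 ≈ 9.2771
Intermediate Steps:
l = 8131/4 (l = -(1448 - 1*9579)/4 = -(1448 - 9579)/4 = -1/4*(-8131) = 8131/4 ≈ 2032.8)
W = 10477/4 (W = 4652 - 1*8131/4 = 4652 - 8131/4 = 10477/4 ≈ 2619.3)
18123/W + 43568/18477 = 18123/(10477/4) + 43568/18477 = 18123*(4/10477) + 43568*(1/18477) = 72492/10477 + 43568/18477 = 1795896620/193583529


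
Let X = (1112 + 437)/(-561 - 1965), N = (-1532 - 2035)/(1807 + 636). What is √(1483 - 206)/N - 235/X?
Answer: 593610/1549 - 2443*√1277/3567 ≈ 358.75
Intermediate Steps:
N = -3567/2443 ≈ -1.4601
X = -1549/2526 (X = 1549/(-2526) = 1549*(-1/2526) = -1549/2526 ≈ -0.61322)
√(1483 - 206)/N - 235/X = √(1483 - 206)/(-3567/2443) - 235/(-1549/2526) = √1277*(-2443/3567) - 235*(-2526/1549) = -2443*√1277/3567 + 593610/1549 = 593610/1549 - 2443*√1277/3567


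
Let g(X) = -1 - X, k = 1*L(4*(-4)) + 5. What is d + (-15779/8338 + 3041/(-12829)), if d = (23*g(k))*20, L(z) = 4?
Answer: -492281513849/106968202 ≈ -4602.1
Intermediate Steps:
k = 9 (k = 1*4 + 5 = 4 + 5 = 9)
d = -4600 (d = (23*(-1 - 1*9))*20 = (23*(-1 - 9))*20 = (23*(-10))*20 = -230*20 = -4600)
d + (-15779/8338 + 3041/(-12829)) = -4600 + (-15779/8338 + 3041/(-12829)) = -4600 + (-15779*1/8338 + 3041*(-1/12829)) = -4600 + (-15779/8338 - 3041/12829) = -4600 - 227784649/106968202 = -492281513849/106968202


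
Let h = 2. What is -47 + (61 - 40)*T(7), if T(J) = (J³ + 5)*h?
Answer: 14569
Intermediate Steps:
T(J) = 10 + 2*J³ (T(J) = (J³ + 5)*2 = (5 + J³)*2 = 10 + 2*J³)
-47 + (61 - 40)*T(7) = -47 + (61 - 40)*(10 + 2*7³) = -47 + 21*(10 + 2*343) = -47 + 21*(10 + 686) = -47 + 21*696 = -47 + 14616 = 14569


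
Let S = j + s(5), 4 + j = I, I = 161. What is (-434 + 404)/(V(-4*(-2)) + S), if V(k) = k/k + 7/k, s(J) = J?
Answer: -80/437 ≈ -0.18307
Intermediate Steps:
j = 157 (j = -4 + 161 = 157)
V(k) = 1 + 7/k
S = 162 (S = 157 + 5 = 162)
(-434 + 404)/(V(-4*(-2)) + S) = (-434 + 404)/((7 - 4*(-2))/((-4*(-2))) + 162) = -30/((7 + 8)/8 + 162) = -30/((⅛)*15 + 162) = -30/(15/8 + 162) = -30/1311/8 = -30*8/1311 = -80/437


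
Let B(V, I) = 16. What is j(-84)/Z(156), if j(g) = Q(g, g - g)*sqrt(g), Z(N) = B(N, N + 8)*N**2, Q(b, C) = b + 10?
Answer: -37*I*sqrt(21)/97344 ≈ -0.0017418*I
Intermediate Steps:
Q(b, C) = 10 + b
Z(N) = 16*N**2
j(g) = sqrt(g)*(10 + g) (j(g) = (10 + g)*sqrt(g) = sqrt(g)*(10 + g))
j(-84)/Z(156) = (sqrt(-84)*(10 - 84))/((16*156**2)) = ((2*I*sqrt(21))*(-74))/((16*24336)) = -148*I*sqrt(21)/389376 = -148*I*sqrt(21)*(1/389376) = -37*I*sqrt(21)/97344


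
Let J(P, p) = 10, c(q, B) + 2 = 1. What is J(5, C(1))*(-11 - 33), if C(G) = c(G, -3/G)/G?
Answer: -440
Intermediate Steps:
c(q, B) = -1 (c(q, B) = -2 + 1 = -1)
C(G) = -1/G
J(5, C(1))*(-11 - 33) = 10*(-11 - 33) = 10*(-44) = -440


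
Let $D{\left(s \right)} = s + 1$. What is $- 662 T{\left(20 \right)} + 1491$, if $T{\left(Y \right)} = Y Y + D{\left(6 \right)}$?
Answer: $-267943$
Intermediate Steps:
$D{\left(s \right)} = 1 + s$
$T{\left(Y \right)} = 7 + Y^{2}$ ($T{\left(Y \right)} = Y Y + \left(1 + 6\right) = Y^{2} + 7 = 7 + Y^{2}$)
$- 662 T{\left(20 \right)} + 1491 = - 662 \left(7 + 20^{2}\right) + 1491 = - 662 \left(7 + 400\right) + 1491 = \left(-662\right) 407 + 1491 = -269434 + 1491 = -267943$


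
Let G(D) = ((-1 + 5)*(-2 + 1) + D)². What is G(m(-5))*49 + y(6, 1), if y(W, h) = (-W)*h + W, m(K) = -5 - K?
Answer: 784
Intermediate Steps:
y(W, h) = W - W*h (y(W, h) = -W*h + W = W - W*h)
G(D) = (-4 + D)² (G(D) = (4*(-1) + D)² = (-4 + D)²)
G(m(-5))*49 + y(6, 1) = (-4 + (-5 - 1*(-5)))²*49 + 6*(1 - 1*1) = (-4 + (-5 + 5))²*49 + 6*(1 - 1) = (-4 + 0)²*49 + 6*0 = (-4)²*49 + 0 = 16*49 + 0 = 784 + 0 = 784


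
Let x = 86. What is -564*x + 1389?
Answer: -47115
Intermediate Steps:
-564*x + 1389 = -564*86 + 1389 = -48504 + 1389 = -47115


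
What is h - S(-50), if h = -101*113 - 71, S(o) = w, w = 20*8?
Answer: -11644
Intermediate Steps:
w = 160
S(o) = 160
h = -11484 (h = -11413 - 71 = -11484)
h - S(-50) = -11484 - 1*160 = -11484 - 160 = -11644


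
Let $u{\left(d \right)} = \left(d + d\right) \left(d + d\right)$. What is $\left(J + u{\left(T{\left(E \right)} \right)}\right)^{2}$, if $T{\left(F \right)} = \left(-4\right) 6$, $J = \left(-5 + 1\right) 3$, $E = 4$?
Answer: $5253264$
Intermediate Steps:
$J = -12$ ($J = \left(-4\right) 3 = -12$)
$T{\left(F \right)} = -24$
$u{\left(d \right)} = 4 d^{2}$ ($u{\left(d \right)} = 2 d 2 d = 4 d^{2}$)
$\left(J + u{\left(T{\left(E \right)} \right)}\right)^{2} = \left(-12 + 4 \left(-24\right)^{2}\right)^{2} = \left(-12 + 4 \cdot 576\right)^{2} = \left(-12 + 2304\right)^{2} = 2292^{2} = 5253264$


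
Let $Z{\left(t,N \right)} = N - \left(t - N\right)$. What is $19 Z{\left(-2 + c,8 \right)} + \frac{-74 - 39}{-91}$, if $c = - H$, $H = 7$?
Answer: $\frac{43338}{91} \approx 476.24$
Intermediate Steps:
$c = -7$ ($c = \left(-1\right) 7 = -7$)
$Z{\left(t,N \right)} = - t + 2 N$ ($Z{\left(t,N \right)} = N + \left(N - t\right) = - t + 2 N$)
$19 Z{\left(-2 + c,8 \right)} + \frac{-74 - 39}{-91} = 19 \left(- (-2 - 7) + 2 \cdot 8\right) + \frac{-74 - 39}{-91} = 19 \left(\left(-1\right) \left(-9\right) + 16\right) - - \frac{113}{91} = 19 \left(9 + 16\right) + \frac{113}{91} = 19 \cdot 25 + \frac{113}{91} = 475 + \frac{113}{91} = \frac{43338}{91}$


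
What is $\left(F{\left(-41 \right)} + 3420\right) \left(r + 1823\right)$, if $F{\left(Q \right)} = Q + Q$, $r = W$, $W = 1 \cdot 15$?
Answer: $6135244$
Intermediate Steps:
$W = 15$
$r = 15$
$F{\left(Q \right)} = 2 Q$
$\left(F{\left(-41 \right)} + 3420\right) \left(r + 1823\right) = \left(2 \left(-41\right) + 3420\right) \left(15 + 1823\right) = \left(-82 + 3420\right) 1838 = 3338 \cdot 1838 = 6135244$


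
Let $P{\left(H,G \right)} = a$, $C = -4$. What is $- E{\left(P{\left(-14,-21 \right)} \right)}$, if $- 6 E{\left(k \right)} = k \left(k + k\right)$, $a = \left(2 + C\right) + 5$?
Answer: $3$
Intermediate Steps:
$a = 3$ ($a = \left(2 - 4\right) + 5 = -2 + 5 = 3$)
$P{\left(H,G \right)} = 3$
$E{\left(k \right)} = - \frac{k^{2}}{3}$ ($E{\left(k \right)} = - \frac{k \left(k + k\right)}{6} = - \frac{k 2 k}{6} = - \frac{2 k^{2}}{6} = - \frac{k^{2}}{3}$)
$- E{\left(P{\left(-14,-21 \right)} \right)} = - \frac{\left(-1\right) 3^{2}}{3} = - \frac{\left(-1\right) 9}{3} = \left(-1\right) \left(-3\right) = 3$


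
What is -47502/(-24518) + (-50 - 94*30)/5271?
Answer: 989101/710079 ≈ 1.3929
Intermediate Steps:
-47502/(-24518) + (-50 - 94*30)/5271 = -47502*(-1/24518) + (-50 - 2820)*(1/5271) = 1827/943 - 2870*1/5271 = 1827/943 - 410/753 = 989101/710079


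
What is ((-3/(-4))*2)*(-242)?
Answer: -363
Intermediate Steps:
((-3/(-4))*2)*(-242) = (-¼*(-3)*2)*(-242) = ((¾)*2)*(-242) = (3/2)*(-242) = -363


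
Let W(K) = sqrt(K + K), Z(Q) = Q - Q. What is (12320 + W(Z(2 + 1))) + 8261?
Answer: 20581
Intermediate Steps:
Z(Q) = 0
W(K) = sqrt(2)*sqrt(K) (W(K) = sqrt(2*K) = sqrt(2)*sqrt(K))
(12320 + W(Z(2 + 1))) + 8261 = (12320 + sqrt(2)*sqrt(0)) + 8261 = (12320 + sqrt(2)*0) + 8261 = (12320 + 0) + 8261 = 12320 + 8261 = 20581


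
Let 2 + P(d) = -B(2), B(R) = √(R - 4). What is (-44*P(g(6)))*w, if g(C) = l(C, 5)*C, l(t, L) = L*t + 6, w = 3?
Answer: 264 + 132*I*√2 ≈ 264.0 + 186.68*I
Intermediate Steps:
B(R) = √(-4 + R)
l(t, L) = 6 + L*t
g(C) = C*(6 + 5*C) (g(C) = (6 + 5*C)*C = C*(6 + 5*C))
P(d) = -2 - I*√2 (P(d) = -2 - √(-4 + 2) = -2 - √(-2) = -2 - I*√2)
(-44*P(g(6)))*w = -44*(-2 - I*√2)*3 = (88 + 44*I*√2)*3 = 264 + 132*I*√2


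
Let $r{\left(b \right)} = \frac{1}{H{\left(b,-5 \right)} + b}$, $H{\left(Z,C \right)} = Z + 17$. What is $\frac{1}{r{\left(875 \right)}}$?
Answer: $1767$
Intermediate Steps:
$H{\left(Z,C \right)} = 17 + Z$
$r{\left(b \right)} = \frac{1}{17 + 2 b}$ ($r{\left(b \right)} = \frac{1}{\left(17 + b\right) + b} = \frac{1}{17 + 2 b}$)
$\frac{1}{r{\left(875 \right)}} = \frac{1}{\frac{1}{17 + 2 \cdot 875}} = \frac{1}{\frac{1}{17 + 1750}} = \frac{1}{\frac{1}{1767}} = 1767$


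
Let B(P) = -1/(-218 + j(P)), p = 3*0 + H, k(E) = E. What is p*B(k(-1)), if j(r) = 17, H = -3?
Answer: -1/67 ≈ -0.014925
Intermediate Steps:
p = -3 (p = 3*0 - 3 = 0 - 3 = -3)
B(P) = 1/201 (B(P) = -1/(-218 + 17) = -1/(-201) = -1*(-1/201) = 1/201)
p*B(k(-1)) = -3*1/201 = -1/67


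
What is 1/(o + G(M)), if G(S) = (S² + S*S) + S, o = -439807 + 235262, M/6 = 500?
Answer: 1/17798455 ≈ 5.6185e-8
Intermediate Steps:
M = 3000 (M = 6*500 = 3000)
o = -204545
G(S) = S + 2*S² (G(S) = (S² + S²) + S = 2*S² + S = S + 2*S²)
1/(o + G(M)) = 1/(-204545 + 3000*(1 + 2*3000)) = 1/(-204545 + 3000*(1 + 6000)) = 1/(-204545 + 3000*6001) = 1/(-204545 + 18003000) = 1/17798455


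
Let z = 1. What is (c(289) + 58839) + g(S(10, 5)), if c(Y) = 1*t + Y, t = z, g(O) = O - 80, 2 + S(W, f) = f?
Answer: 59052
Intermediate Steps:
S(W, f) = -2 + f
g(O) = -80 + O
t = 1
c(Y) = 1 + Y (c(Y) = 1*1 + Y = 1 + Y)
(c(289) + 58839) + g(S(10, 5)) = ((1 + 289) + 58839) + (-80 + (-2 + 5)) = (290 + 58839) + (-80 + 3) = 59129 - 77 = 59052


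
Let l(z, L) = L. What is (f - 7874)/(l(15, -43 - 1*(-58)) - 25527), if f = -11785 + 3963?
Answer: 654/1063 ≈ 0.61524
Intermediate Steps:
f = -7822
(f - 7874)/(l(15, -43 - 1*(-58)) - 25527) = (-7822 - 7874)/((-43 - 1*(-58)) - 25527) = -15696/((-43 + 58) - 25527) = -15696/(15 - 25527) = -15696/(-25512) = -15696*(-1/25512) = 654/1063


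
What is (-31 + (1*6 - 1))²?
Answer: 676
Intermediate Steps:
(-31 + (1*6 - 1))² = (-31 + (6 - 1))² = (-31 + 5)² = (-26)² = 676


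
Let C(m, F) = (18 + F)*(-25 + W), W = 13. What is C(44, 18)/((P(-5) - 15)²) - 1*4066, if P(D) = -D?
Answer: -101758/25 ≈ -4070.3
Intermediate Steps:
C(m, F) = -216 - 12*F (C(m, F) = (18 + F)*(-25 + 13) = (18 + F)*(-12) = -216 - 12*F)
C(44, 18)/((P(-5) - 15)²) - 1*4066 = (-216 - 12*18)/((-1*(-5) - 15)²) - 1*4066 = (-216 - 216)/((5 - 15)²) - 4066 = -432/((-10)²) - 4066 = -432/100 - 4066 = -432*1/100 - 4066 = -108/25 - 4066 = -101758/25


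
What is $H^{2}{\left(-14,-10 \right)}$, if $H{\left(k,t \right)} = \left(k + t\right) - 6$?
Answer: $900$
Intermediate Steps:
$H{\left(k,t \right)} = -6 + k + t$
$H^{2}{\left(-14,-10 \right)} = \left(-6 - 14 - 10\right)^{2} = \left(-30\right)^{2} = 900$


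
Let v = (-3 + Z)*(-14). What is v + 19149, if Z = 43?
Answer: 18589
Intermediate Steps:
v = -560 (v = (-3 + 43)*(-14) = 40*(-14) = -560)
v + 19149 = -560 + 19149 = 18589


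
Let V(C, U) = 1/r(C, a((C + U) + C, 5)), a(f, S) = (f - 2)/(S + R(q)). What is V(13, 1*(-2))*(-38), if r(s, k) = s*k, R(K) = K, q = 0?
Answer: -95/143 ≈ -0.66434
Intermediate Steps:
a(f, S) = (-2 + f)/S (a(f, S) = (f - 2)/(S + 0) = (-2 + f)/S)
r(s, k) = k*s
V(C, U) = 1/(C*(-⅖ + U/5 + 2*C/5)) (V(C, U) = 1/(((-2 + ((C + U) + C))/5)*C) = 1/(((-2 + (U + 2*C))/5)*C) = 1/(((-2 + U + 2*C)/5)*C) = 1/((-⅖ + U/5 + 2*C/5)*C) = 1/(C*(-⅖ + U/5 + 2*C/5)))
V(13, 1*(-2))*(-38) = (5/(13*(-2 + 1*(-2) + 2*13)))*(-38) = (5*(1/13)/(-2 - 2 + 26))*(-38) = (5*(1/13)/22)*(-38) = (5*(1/13)*(1/22))*(-38) = (5/286)*(-38) = -95/143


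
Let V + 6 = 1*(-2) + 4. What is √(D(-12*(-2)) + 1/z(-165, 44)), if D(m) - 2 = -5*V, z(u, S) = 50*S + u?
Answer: √91108985/2035 ≈ 4.6905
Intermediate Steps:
V = -4 (V = -6 + (1*(-2) + 4) = -6 + (-2 + 4) = -6 + 2 = -4)
z(u, S) = u + 50*S
D(m) = 22 (D(m) = 2 - 5*(-4) = 2 + 20 = 22)
√(D(-12*(-2)) + 1/z(-165, 44)) = √(22 + 1/(-165 + 50*44)) = √(22 + 1/(-165 + 2200)) = √(22 + 1/2035) = √(44771/2035) = √91108985/2035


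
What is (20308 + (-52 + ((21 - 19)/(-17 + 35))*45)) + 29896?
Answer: 50157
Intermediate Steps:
(20308 + (-52 + ((21 - 19)/(-17 + 35))*45)) + 29896 = (20308 + (-52 + (2/18)*45)) + 29896 = (20308 + (-52 + (2*(1/18))*45)) + 29896 = (20308 + (-52 + (1/9)*45)) + 29896 = (20308 + (-52 + 5)) + 29896 = (20308 - 47) + 29896 = 20261 + 29896 = 50157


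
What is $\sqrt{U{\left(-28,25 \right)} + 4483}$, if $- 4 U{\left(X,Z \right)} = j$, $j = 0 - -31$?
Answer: $\frac{9 \sqrt{221}}{2} \approx 66.897$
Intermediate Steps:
$j = 31$ ($j = 0 + 31 = 31$)
$U{\left(X,Z \right)} = - \frac{31}{4}$ ($U{\left(X,Z \right)} = \left(- \frac{1}{4}\right) 31 = - \frac{31}{4}$)
$\sqrt{U{\left(-28,25 \right)} + 4483} = \sqrt{- \frac{31}{4} + 4483} = \sqrt{\frac{17901}{4}} = \frac{9 \sqrt{221}}{2}$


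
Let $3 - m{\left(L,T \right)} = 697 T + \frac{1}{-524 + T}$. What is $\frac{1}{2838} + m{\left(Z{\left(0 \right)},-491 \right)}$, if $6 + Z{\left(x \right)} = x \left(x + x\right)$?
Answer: $\frac{985817474953}{2880570} \approx 3.4223 \cdot 10^{5}$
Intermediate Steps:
$Z{\left(x \right)} = -6 + 2 x^{2}$ ($Z{\left(x \right)} = -6 + x \left(x + x\right) = -6 + x 2 x = -6 + 2 x^{2}$)
$m{\left(L,T \right)} = 3 - \frac{1}{-524 + T} - 697 T$ ($m{\left(L,T \right)} = 3 - \left(697 T + \frac{1}{-524 + T}\right) = 3 - \left(\frac{1}{-524 + T} + 697 T\right) = 3 - \frac{1}{-524 + T} - 697 T$)
$\frac{1}{2838} + m{\left(Z{\left(0 \right)},-491 \right)} = \frac{1}{2838} + \frac{-1573 - 697 \left(-491\right)^{2} + 365231 \left(-491\right)}{-524 - 491} = \frac{1}{2838} + \frac{-1573 - 168033457 - 179328421}{-1015} = \frac{1}{2838} - \frac{-1573 - 168033457 - 179328421}{1015} = \frac{1}{2838} - - \frac{347363451}{1015} = \frac{1}{2838} + \frac{347363451}{1015} = \frac{985817474953}{2880570}$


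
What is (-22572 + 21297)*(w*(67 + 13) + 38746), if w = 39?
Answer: -53379150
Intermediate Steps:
(-22572 + 21297)*(w*(67 + 13) + 38746) = (-22572 + 21297)*(39*(67 + 13) + 38746) = -1275*(39*80 + 38746) = -1275*(3120 + 38746) = -1275*41866 = -53379150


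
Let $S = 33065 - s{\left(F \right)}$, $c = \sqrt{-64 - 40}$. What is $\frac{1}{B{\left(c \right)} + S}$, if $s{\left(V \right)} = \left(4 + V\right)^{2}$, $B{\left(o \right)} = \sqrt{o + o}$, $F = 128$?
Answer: $\frac{1}{15641 + 2 \sqrt[4]{26} \sqrt{i}} \approx 6.3921 \cdot 10^{-5} - 1.3 \cdot 10^{-8} i$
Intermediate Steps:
$c = 2 i \sqrt{26}$ ($c = \sqrt{-104} = 2 i \sqrt{26} \approx 10.198 i$)
$B{\left(o \right)} = \sqrt{2} \sqrt{o}$ ($B{\left(o \right)} = \sqrt{2 o} = \sqrt{2} \sqrt{o}$)
$S = 15641$ ($S = 33065 - \left(4 + 128\right)^{2} = 33065 - 132^{2} = 33065 - 17424 = 15641$)
$\frac{1}{B{\left(c \right)} + S} = \frac{1}{\sqrt{2} \sqrt{2 i \sqrt{26}} + 15641} = \frac{1}{\sqrt{2} \cdot 2^{\frac{3}{4}} \sqrt[4]{13} \sqrt{i} + 15641} = \frac{1}{2 \sqrt[4]{26} \sqrt{i} + 15641} = \frac{1}{15641 + 2 \sqrt[4]{26} \sqrt{i}}$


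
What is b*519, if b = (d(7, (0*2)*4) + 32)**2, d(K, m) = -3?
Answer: 436479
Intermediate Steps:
b = 841 (b = (-3 + 32)**2 = 29**2 = 841)
b*519 = 841*519 = 436479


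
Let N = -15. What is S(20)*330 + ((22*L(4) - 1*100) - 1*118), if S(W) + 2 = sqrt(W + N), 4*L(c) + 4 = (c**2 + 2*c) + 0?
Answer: -768 + 330*sqrt(5) ≈ -30.098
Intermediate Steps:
L(c) = -1 + c/2 + c**2/4 (L(c) = -1 + ((c**2 + 2*c) + 0)/4 = -1 + (c**2 + 2*c)/4 = -1 + (c/2 + c**2/4) = -1 + c/2 + c**2/4)
S(W) = -2 + sqrt(-15 + W) (S(W) = -2 + sqrt(W - 15) = -2 + sqrt(-15 + W))
S(20)*330 + ((22*L(4) - 1*100) - 1*118) = (-2 + sqrt(-15 + 20))*330 + ((22*(-1 + (1/2)*4 + (1/4)*4**2) - 1*100) - 1*118) = (-2 + sqrt(5))*330 + ((22*(-1 + 2 + (1/4)*16) - 100) - 118) = (-660 + 330*sqrt(5)) + ((22*(-1 + 2 + 4) - 100) - 118) = (-660 + 330*sqrt(5)) + ((22*5 - 100) - 118) = (-660 + 330*sqrt(5)) + ((110 - 100) - 118) = (-660 + 330*sqrt(5)) + (10 - 118) = (-660 + 330*sqrt(5)) - 108 = -768 + 330*sqrt(5)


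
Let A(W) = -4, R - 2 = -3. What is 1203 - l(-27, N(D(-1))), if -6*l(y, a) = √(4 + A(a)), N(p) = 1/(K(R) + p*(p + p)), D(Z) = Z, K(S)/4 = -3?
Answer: 1203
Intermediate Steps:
R = -1 (R = 2 - 3 = -1)
K(S) = -12 (K(S) = 4*(-3) = -12)
N(p) = 1/(-12 + 2*p²) (N(p) = 1/(-12 + p*(p + p)) = 1/(-12 + p*(2*p)) = 1/(-12 + 2*p²))
l(y, a) = 0 (l(y, a) = -√(4 - 4)/6 = -√0/6 = -⅙*0 = 0)
1203 - l(-27, N(D(-1))) = 1203 - 1*0 = 1203 + 0 = 1203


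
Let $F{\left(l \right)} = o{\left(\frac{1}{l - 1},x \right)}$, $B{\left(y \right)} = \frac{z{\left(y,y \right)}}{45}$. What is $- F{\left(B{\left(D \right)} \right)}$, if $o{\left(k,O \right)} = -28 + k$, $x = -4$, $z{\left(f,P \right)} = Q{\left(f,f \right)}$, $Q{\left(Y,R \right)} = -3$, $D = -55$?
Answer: $\frac{463}{16} \approx 28.938$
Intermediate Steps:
$z{\left(f,P \right)} = -3$
$B{\left(y \right)} = - \frac{1}{15}$ ($B{\left(y \right)} = - \frac{3}{45} = \left(-3\right) \frac{1}{45} = - \frac{1}{15}$)
$F{\left(l \right)} = -28 + \frac{1}{-1 + l}$ ($F{\left(l \right)} = -28 + \frac{1}{l - 1} = -28 + \frac{1}{-1 + l}$)
$- F{\left(B{\left(D \right)} \right)} = - \frac{29 - - \frac{28}{15}}{-1 - \frac{1}{15}} = - \frac{29 + \frac{28}{15}}{- \frac{16}{15}} = - \frac{\left(-15\right) 463}{16 \cdot 15} = \left(-1\right) \left(- \frac{463}{16}\right) = \frac{463}{16}$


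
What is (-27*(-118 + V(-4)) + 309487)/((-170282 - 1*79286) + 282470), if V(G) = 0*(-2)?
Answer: 312673/32902 ≈ 9.5032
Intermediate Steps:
V(G) = 0
(-27*(-118 + V(-4)) + 309487)/((-170282 - 1*79286) + 282470) = (-27*(-118 + 0) + 309487)/((-170282 - 1*79286) + 282470) = (-27*(-118) + 309487)/((-170282 - 79286) + 282470) = (3186 + 309487)/(-249568 + 282470) = 312673/32902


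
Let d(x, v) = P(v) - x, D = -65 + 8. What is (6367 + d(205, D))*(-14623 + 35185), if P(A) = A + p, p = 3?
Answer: 125592696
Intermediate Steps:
P(A) = 3 + A (P(A) = A + 3 = 3 + A)
D = -57
d(x, v) = 3 + v - x (d(x, v) = (3 + v) - x = 3 + v - x)
(6367 + d(205, D))*(-14623 + 35185) = (6367 + (3 - 57 - 1*205))*(-14623 + 35185) = (6367 + (3 - 57 - 205))*20562 = (6367 - 259)*20562 = 6108*20562 = 125592696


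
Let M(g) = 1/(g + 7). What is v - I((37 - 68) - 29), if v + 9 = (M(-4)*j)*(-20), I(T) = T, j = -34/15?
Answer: 595/9 ≈ 66.111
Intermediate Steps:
M(g) = 1/(7 + g)
j = -34/15 (j = -34*1/15 = -34/15 ≈ -2.2667)
v = 55/9 (v = -9 + (-34/15/(7 - 4))*(-20) = -9 + (-34/15/3)*(-20) = -9 + ((⅓)*(-34/15))*(-20) = -9 - 34/45*(-20) = -9 + 136/9 = 55/9 ≈ 6.1111)
v - I((37 - 68) - 29) = 55/9 - ((37 - 68) - 29) = 55/9 - (-31 - 29) = 55/9 - 1*(-60) = 55/9 + 60 = 595/9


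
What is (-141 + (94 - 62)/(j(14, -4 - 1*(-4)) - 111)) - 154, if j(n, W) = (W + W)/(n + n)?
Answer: -32777/111 ≈ -295.29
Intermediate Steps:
j(n, W) = W/n (j(n, W) = (2*W)/((2*n)) = (2*W)*(1/(2*n)) = W/n)
(-141 + (94 - 62)/(j(14, -4 - 1*(-4)) - 111)) - 154 = (-141 + (94 - 62)/((-4 - 1*(-4))/14 - 111)) - 154 = (-141 + 32/((-4 + 4)*(1/14) - 111)) - 154 = (-141 + 32/(0*(1/14) - 111)) - 154 = (-141 + 32/(0 - 111)) - 154 = (-141 + 32/(-111)) - 154 = (-141 + 32*(-1/111)) - 154 = (-141 - 32/111) - 154 = -15683/111 - 154 = -32777/111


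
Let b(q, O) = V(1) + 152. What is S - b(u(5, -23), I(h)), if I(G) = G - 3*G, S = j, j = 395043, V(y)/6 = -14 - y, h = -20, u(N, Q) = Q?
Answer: 394981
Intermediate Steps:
V(y) = -84 - 6*y (V(y) = 6*(-14 - y) = -84 - 6*y)
S = 395043
I(G) = -2*G
b(q, O) = 62 (b(q, O) = (-84 - 6*1) + 152 = (-84 - 6) + 152 = -90 + 152 = 62)
S - b(u(5, -23), I(h)) = 395043 - 1*62 = 395043 - 62 = 394981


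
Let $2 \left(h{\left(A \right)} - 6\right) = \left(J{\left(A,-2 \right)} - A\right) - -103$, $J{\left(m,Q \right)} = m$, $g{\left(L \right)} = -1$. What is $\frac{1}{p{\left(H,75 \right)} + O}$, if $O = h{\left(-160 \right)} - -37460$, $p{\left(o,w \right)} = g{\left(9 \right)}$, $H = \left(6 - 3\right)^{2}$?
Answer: $\frac{2}{75033} \approx 2.6655 \cdot 10^{-5}$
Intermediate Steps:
$H = 9$ ($H = 3^{2} = 9$)
$p{\left(o,w \right)} = -1$
$h{\left(A \right)} = \frac{115}{2}$ ($h{\left(A \right)} = 6 + \frac{\left(A - A\right) - -103}{2} = 6 + \frac{0 + 103}{2} = 6 + \frac{1}{2} \cdot 103 = 6 + \frac{103}{2} = \frac{115}{2}$)
$O = \frac{75035}{2}$ ($O = \frac{115}{2} - -37460 = \frac{115}{2} + 37460 = \frac{75035}{2} \approx 37518.0$)
$\frac{1}{p{\left(H,75 \right)} + O} = \frac{1}{-1 + \frac{75035}{2}} = \frac{1}{\frac{75033}{2}} = \frac{2}{75033}$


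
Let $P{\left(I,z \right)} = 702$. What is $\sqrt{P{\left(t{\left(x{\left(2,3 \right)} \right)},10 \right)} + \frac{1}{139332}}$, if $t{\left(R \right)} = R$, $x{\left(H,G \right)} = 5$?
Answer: $\frac{\sqrt{3407052827145}}{69666} \approx 26.495$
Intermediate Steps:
$\sqrt{P{\left(t{\left(x{\left(2,3 \right)} \right)},10 \right)} + \frac{1}{139332}} = \sqrt{702 + \frac{1}{139332}} = \sqrt{\frac{97811065}{139332}} = \frac{\sqrt{3407052827145}}{69666}$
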